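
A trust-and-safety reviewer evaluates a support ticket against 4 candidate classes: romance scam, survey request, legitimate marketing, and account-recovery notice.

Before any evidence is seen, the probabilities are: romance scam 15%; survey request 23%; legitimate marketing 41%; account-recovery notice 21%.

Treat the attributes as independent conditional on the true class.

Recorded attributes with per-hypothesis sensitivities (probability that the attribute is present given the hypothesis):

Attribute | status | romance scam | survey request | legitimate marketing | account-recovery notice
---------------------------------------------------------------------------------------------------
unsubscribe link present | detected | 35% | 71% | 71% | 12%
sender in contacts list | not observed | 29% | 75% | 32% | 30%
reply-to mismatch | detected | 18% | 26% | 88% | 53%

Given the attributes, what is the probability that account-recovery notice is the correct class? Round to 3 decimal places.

Multiply each prior by the joint likelihood of the attribute pattern (using 1 − P(present | H) for each absent attribute):
  romance scam: 0.15 × 0.35 × (1 − 0.29) × 0.18 = 0.0067095
  survey request: 0.23 × 0.71 × (1 − 0.75) × 0.26 = 0.010615
  legitimate marketing: 0.41 × 0.71 × (1 − 0.32) × 0.88 = 0.17419
  account-recovery notice: 0.21 × 0.12 × (1 − 0.30) × 0.53 = 0.0093492
Normalizing constant Z = 0.0067095 + 0.010615 + 0.17419 + 0.0093492 = 0.20087.
P(account-recovery notice | evidence) = 0.0093492 / 0.20087 ≈ 0.047.

0.047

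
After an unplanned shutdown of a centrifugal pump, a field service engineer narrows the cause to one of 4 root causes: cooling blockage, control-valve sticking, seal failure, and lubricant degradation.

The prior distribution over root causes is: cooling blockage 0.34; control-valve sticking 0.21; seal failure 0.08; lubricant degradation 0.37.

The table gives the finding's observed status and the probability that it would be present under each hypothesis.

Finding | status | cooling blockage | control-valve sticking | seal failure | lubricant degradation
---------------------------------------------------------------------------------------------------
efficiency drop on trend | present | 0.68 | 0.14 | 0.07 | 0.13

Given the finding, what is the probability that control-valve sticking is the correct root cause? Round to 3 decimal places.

0.094

By Bayes' rule, the unnormalized weight for each hypothesis is prior × likelihood:
  cooling blockage: 0.34 × 0.68 = 0.2312
  control-valve sticking: 0.21 × 0.14 = 0.0294
  seal failure: 0.08 × 0.07 = 0.0056
  lubricant degradation: 0.37 × 0.13 = 0.0481
Marginal likelihood of the evidence = 0.3143.
P(control-valve sticking | evidence) = 0.0294 / 0.3143 ≈ 0.094.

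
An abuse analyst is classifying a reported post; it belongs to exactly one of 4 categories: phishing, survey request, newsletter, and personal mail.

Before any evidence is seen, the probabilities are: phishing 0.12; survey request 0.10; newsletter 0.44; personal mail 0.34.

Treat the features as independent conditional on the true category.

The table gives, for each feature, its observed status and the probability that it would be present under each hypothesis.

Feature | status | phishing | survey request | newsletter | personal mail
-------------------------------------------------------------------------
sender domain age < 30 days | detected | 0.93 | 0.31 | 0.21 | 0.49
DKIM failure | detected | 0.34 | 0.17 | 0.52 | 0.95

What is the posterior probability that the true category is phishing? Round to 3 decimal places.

For each hypothesis, the unnormalized posterior weight is prior × product of the feature likelihoods:
  phishing: 0.12 × 0.93 × 0.34 = 0.037944
  survey request: 0.10 × 0.31 × 0.17 = 0.00527
  newsletter: 0.44 × 0.21 × 0.52 = 0.048048
  personal mail: 0.34 × 0.49 × 0.95 = 0.15827
Normalizing constant Z = 0.037944 + 0.00527 + 0.048048 + 0.15827 = 0.24953.
P(phishing | evidence) = 0.037944 / 0.24953 ≈ 0.152.

0.152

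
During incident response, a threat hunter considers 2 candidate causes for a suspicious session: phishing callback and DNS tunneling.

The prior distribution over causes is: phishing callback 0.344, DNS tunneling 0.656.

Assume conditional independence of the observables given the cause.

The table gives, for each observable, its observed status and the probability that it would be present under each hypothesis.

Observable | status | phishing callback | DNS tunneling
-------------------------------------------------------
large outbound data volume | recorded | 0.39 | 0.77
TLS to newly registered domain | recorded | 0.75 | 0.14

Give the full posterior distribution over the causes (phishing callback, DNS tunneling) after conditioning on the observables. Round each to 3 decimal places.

For each hypothesis, the unnormalized posterior weight is prior × product of the observable likelihoods:
  phishing callback: 0.344 × 0.39 × 0.75 = 0.10062
  DNS tunneling: 0.656 × 0.77 × 0.14 = 0.070717
Normalizing constant Z = 0.10062 + 0.070717 = 0.17134.
P(phishing callback | evidence) = 0.10062 / 0.17134 ≈ 0.587
P(DNS tunneling | evidence) = 0.070717 / 0.17134 ≈ 0.413

0.587, 0.413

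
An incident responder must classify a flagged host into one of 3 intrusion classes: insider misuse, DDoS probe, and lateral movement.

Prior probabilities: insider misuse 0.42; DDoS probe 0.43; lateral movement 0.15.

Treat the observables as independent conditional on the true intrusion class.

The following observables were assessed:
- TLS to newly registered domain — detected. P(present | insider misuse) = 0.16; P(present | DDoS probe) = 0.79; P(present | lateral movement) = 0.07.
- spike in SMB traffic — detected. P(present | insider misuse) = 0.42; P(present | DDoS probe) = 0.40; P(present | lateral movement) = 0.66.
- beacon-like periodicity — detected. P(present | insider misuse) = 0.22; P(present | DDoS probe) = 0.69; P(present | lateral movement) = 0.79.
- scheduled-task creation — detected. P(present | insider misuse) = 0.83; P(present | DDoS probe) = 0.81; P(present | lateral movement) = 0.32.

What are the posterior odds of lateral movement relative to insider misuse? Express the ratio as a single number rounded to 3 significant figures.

Unnormalized posterior weight (prior times the observable likelihoods) for each of the two hypotheses:
  lateral movement: 0.15 × 0.07 × 0.66 × 0.79 × 0.32 = 0.0017519
  insider misuse: 0.42 × 0.16 × 0.42 × 0.22 × 0.83 = 0.0051537
Odds(lateral movement : insider misuse) = 0.0017519 / 0.0051537 ≈ 0.340.

0.340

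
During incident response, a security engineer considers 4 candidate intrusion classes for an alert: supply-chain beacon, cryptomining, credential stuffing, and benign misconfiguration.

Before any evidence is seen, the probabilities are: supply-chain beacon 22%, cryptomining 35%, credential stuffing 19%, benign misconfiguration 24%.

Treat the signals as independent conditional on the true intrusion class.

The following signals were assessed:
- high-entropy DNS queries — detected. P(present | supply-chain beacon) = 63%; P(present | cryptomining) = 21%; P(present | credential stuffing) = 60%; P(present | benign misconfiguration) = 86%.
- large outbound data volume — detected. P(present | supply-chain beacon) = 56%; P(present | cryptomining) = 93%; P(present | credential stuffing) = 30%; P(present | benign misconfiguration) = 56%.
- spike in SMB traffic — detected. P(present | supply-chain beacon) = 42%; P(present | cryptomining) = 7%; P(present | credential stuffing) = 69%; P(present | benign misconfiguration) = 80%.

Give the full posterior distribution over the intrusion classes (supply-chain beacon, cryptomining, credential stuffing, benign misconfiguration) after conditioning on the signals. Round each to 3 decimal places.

Multiply each prior by the joint likelihood of the signal pattern:
  supply-chain beacon: 0.22 × 0.63 × 0.56 × 0.42 = 0.032599
  cryptomining: 0.35 × 0.21 × 0.93 × 0.07 = 0.0047849
  credential stuffing: 0.19 × 0.60 × 0.30 × 0.69 = 0.023598
  benign misconfiguration: 0.24 × 0.86 × 0.56 × 0.80 = 0.092467
The unnormalized weights sum to 0.15345.
P(supply-chain beacon | evidence) = 0.032599 / 0.15345 ≈ 0.212
P(cryptomining | evidence) = 0.0047849 / 0.15345 ≈ 0.031
P(credential stuffing | evidence) = 0.023598 / 0.15345 ≈ 0.154
P(benign misconfiguration | evidence) = 0.092467 / 0.15345 ≈ 0.603

0.212, 0.031, 0.154, 0.603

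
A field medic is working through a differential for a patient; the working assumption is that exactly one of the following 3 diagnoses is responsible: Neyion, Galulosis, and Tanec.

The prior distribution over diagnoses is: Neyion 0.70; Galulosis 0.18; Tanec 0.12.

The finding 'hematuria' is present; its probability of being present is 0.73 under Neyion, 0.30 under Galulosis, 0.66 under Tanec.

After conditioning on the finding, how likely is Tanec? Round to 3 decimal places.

0.123

For each hypothesis, the unnormalized posterior weight is prior × likelihood:
  Neyion: 0.70 × 0.73 = 0.511
  Galulosis: 0.18 × 0.30 = 0.054
  Tanec: 0.12 × 0.66 = 0.0792
The unnormalized weights sum to 0.6442.
P(Tanec | evidence) = 0.0792 / 0.6442 ≈ 0.123.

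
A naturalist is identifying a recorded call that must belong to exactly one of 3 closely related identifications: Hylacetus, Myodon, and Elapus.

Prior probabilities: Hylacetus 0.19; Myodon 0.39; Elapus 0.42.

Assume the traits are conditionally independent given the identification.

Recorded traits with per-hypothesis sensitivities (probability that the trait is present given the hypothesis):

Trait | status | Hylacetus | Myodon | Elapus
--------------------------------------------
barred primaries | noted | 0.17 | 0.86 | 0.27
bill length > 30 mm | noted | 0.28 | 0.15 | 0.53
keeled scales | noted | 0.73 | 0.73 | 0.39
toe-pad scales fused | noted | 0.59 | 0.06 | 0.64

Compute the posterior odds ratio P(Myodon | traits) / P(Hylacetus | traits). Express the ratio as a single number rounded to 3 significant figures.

0.566

Posterior odds equal prior odds times the likelihood ratio; only the two competing hypotheses matter.
  Myodon: 0.39 × 0.86 × 0.15 × 0.73 × 0.06 = 0.0022036
  Hylacetus: 0.19 × 0.17 × 0.28 × 0.73 × 0.59 = 0.0038953
Odds(Myodon : Hylacetus) = 0.0022036 / 0.0038953 ≈ 0.566.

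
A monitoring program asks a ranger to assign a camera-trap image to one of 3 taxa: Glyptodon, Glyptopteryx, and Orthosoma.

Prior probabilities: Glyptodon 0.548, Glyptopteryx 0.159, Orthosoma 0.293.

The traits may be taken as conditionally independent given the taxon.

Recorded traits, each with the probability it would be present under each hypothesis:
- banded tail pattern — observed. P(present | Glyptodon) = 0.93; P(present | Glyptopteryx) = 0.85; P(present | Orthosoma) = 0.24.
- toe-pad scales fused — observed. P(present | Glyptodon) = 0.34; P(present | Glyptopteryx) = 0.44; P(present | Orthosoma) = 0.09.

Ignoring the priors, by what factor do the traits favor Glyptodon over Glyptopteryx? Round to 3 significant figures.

0.845

Take the product of per-trait likelihoods under each hypothesis, then divide.
  Glyptodon: 0.93 × 0.34 = 0.3162
  Glyptopteryx: 0.85 × 0.44 = 0.374
Bayes factor = 0.3162 / 0.374 ≈ 0.845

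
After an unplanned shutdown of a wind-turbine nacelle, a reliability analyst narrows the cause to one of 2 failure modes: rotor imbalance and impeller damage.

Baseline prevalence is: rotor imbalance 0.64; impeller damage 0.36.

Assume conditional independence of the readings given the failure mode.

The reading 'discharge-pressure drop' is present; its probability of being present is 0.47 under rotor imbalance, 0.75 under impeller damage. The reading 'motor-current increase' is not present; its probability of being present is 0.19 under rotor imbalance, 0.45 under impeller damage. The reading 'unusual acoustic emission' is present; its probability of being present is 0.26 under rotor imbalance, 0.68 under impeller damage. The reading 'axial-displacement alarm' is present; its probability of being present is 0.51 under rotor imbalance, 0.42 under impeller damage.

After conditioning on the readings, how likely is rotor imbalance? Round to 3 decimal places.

By Bayes' rule with conditional independence, the unnormalized weight for each hypothesis is prior × ∏ likelihoods (using 1 − P(present | H) for each absent reading):
  rotor imbalance: 0.64 × 0.47 × (1 − 0.19) × 0.26 × 0.51 = 0.032308
  impeller damage: 0.36 × 0.75 × (1 − 0.45) × 0.68 × 0.42 = 0.042412
Marginal likelihood of the evidence = 0.074719.
P(rotor imbalance | evidence) = 0.032308 / 0.074719 ≈ 0.432.

0.432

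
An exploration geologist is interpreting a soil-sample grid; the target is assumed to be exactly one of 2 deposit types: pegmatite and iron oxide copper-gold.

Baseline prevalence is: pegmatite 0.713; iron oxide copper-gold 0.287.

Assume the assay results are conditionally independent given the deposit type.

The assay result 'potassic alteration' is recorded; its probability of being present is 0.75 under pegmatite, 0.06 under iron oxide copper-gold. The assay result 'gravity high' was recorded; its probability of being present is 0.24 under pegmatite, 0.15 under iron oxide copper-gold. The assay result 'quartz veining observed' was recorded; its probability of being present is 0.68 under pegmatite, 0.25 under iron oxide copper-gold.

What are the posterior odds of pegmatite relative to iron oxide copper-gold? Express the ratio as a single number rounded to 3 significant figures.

The normalizing constant cancels in an odds ratio, so compute prior × likelihood for the two hypotheses only:
  pegmatite: 0.713 × 0.75 × 0.24 × 0.68 = 0.087271
  iron oxide copper-gold: 0.287 × 0.06 × 0.15 × 0.25 = 0.00064575
Odds(pegmatite : iron oxide copper-gold) = 0.087271 / 0.00064575 ≈ 135.

135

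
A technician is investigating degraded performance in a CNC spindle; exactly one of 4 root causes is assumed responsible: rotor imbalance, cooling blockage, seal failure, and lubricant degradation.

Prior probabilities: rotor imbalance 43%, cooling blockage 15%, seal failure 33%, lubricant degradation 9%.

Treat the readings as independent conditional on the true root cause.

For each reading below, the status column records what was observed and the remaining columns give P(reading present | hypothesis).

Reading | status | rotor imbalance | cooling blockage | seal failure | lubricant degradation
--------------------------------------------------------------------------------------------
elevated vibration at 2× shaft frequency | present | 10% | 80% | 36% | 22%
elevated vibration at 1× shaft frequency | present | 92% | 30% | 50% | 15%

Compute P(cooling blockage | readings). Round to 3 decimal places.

0.261

For each hypothesis, the unnormalized posterior weight is prior × product of the reading likelihoods:
  rotor imbalance: 0.43 × 0.10 × 0.92 = 0.03956
  cooling blockage: 0.15 × 0.80 × 0.30 = 0.036
  seal failure: 0.33 × 0.36 × 0.50 = 0.0594
  lubricant degradation: 0.09 × 0.22 × 0.15 = 0.00297
The unnormalized weights sum to 0.13793.
P(cooling blockage | evidence) = 0.036 / 0.13793 ≈ 0.261.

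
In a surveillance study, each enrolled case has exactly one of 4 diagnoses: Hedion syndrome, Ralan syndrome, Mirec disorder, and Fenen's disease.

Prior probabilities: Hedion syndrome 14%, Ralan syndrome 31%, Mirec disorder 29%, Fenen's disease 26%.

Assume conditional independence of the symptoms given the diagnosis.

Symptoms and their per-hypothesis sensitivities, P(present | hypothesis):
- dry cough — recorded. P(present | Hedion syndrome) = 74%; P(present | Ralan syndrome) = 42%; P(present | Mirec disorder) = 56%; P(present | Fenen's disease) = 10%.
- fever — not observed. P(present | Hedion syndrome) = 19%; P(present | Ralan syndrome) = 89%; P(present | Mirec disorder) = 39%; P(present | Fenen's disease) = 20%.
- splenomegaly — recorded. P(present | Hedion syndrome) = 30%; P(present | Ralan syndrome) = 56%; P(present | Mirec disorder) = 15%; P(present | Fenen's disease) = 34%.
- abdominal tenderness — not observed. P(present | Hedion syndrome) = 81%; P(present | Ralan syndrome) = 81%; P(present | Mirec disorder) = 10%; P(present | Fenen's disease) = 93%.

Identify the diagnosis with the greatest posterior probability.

For each hypothesis, the unnormalized posterior weight is prior × product of the symptom likelihoods (using 1 − P(present | H) for each absent symptom):
  Hedion syndrome: 0.14 × 0.74 × (1 − 0.19) × 0.30 × (1 − 0.81) = 0.0047832
  Ralan syndrome: 0.31 × 0.42 × (1 − 0.89) × 0.56 × (1 − 0.81) = 0.0015239
  Mirec disorder: 0.29 × 0.56 × (1 − 0.39) × 0.15 × (1 − 0.10) = 0.013374
  Fenen's disease: 0.26 × 0.10 × (1 − 0.20) × 0.34 × (1 − 0.93) = 0.00049504
The unnormalized weights sum to 0.020176.
P(Hedion syndrome | evidence) ≈ 0.0047832 / 0.020176 ≈ 0.237
P(Ralan syndrome | evidence) ≈ 0.0015239 / 0.020176 ≈ 0.076
P(Mirec disorder | evidence) ≈ 0.013374 / 0.020176 ≈ 0.663
P(Fenen's disease | evidence) ≈ 0.00049504 / 0.020176 ≈ 0.025
The largest is 0.663, so Mirec disorder is most probable.

Mirec disorder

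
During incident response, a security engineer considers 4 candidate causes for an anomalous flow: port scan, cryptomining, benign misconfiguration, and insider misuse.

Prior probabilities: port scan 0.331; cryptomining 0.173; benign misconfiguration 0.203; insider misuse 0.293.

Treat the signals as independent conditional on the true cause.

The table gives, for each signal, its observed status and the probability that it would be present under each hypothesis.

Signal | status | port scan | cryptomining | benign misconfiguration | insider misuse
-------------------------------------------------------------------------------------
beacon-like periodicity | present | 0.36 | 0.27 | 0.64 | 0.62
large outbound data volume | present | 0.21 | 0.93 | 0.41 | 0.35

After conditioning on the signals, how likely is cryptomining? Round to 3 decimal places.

Multiply each prior by the joint likelihood of the signal pattern:
  port scan: 0.331 × 0.36 × 0.21 = 0.025024
  cryptomining: 0.173 × 0.27 × 0.93 = 0.04344
  benign misconfiguration: 0.203 × 0.64 × 0.41 = 0.053267
  insider misuse: 0.293 × 0.62 × 0.35 = 0.063581
Normalizing constant Z = 0.025024 + 0.04344 + 0.053267 + 0.063581 = 0.18531.
P(cryptomining | evidence) = 0.04344 / 0.18531 ≈ 0.234.

0.234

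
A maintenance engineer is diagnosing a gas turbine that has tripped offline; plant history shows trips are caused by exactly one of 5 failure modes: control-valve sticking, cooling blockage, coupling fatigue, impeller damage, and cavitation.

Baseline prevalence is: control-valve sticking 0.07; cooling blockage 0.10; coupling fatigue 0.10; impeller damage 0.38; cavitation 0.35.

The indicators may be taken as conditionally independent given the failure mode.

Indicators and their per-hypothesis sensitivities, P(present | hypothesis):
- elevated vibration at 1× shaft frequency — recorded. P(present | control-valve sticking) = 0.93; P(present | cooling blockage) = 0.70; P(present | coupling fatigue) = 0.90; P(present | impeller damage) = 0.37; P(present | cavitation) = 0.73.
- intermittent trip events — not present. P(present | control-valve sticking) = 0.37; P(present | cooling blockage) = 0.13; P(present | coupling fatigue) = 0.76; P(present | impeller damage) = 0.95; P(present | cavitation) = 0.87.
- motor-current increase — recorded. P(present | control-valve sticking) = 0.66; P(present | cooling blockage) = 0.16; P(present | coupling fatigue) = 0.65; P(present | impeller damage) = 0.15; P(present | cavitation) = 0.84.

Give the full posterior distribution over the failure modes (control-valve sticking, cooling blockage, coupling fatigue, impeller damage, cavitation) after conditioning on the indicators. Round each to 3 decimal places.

0.339, 0.122, 0.176, 0.013, 0.350

For each hypothesis, the unnormalized posterior weight is prior × product of the indicator likelihoods (using 1 − P(present | H) for each absent indicator):
  control-valve sticking: 0.07 × 0.93 × (1 − 0.37) × 0.66 = 0.027069
  cooling blockage: 0.10 × 0.70 × (1 − 0.13) × 0.16 = 0.009744
  coupling fatigue: 0.10 × 0.90 × (1 − 0.76) × 0.65 = 0.01404
  impeller damage: 0.38 × 0.37 × (1 − 0.95) × 0.15 = 0.0010545
  cavitation: 0.35 × 0.73 × (1 − 0.87) × 0.84 = 0.027901
Marginal likelihood of the evidence = 0.079808.
P(control-valve sticking | evidence) = 0.027069 / 0.079808 ≈ 0.339
P(cooling blockage | evidence) = 0.009744 / 0.079808 ≈ 0.122
P(coupling fatigue | evidence) = 0.01404 / 0.079808 ≈ 0.176
P(impeller damage | evidence) = 0.0010545 / 0.079808 ≈ 0.013
P(cavitation | evidence) = 0.027901 / 0.079808 ≈ 0.350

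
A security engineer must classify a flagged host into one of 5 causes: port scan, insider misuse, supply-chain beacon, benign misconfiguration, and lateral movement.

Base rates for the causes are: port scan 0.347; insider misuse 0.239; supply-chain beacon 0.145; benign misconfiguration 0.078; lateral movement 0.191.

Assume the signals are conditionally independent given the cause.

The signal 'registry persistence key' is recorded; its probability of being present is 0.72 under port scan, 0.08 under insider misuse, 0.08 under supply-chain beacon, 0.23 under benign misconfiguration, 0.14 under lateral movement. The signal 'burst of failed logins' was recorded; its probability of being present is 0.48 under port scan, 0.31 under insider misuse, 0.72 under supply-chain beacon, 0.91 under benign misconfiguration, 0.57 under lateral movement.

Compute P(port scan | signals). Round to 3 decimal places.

By Bayes' rule with conditional independence, the unnormalized weight for each hypothesis is prior × ∏ likelihoods:
  port scan: 0.347 × 0.72 × 0.48 = 0.11992
  insider misuse: 0.239 × 0.08 × 0.31 = 0.0059272
  supply-chain beacon: 0.145 × 0.08 × 0.72 = 0.008352
  benign misconfiguration: 0.078 × 0.23 × 0.91 = 0.016325
  lateral movement: 0.191 × 0.14 × 0.57 = 0.015242
The unnormalized weights sum to 0.16577.
P(port scan | evidence) = 0.11992 / 0.16577 ≈ 0.723.

0.723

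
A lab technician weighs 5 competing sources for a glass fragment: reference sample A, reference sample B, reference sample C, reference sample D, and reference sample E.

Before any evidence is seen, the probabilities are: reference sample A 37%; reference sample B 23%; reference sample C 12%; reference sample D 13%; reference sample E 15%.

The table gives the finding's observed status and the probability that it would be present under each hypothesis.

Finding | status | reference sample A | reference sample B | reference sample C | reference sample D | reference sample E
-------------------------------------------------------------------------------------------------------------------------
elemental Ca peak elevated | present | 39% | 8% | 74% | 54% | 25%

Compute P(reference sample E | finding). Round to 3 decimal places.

0.104

For each hypothesis, the unnormalized posterior weight is prior × likelihood:
  reference sample A: 0.37 × 0.39 = 0.1443
  reference sample B: 0.23 × 0.08 = 0.0184
  reference sample C: 0.12 × 0.74 = 0.0888
  reference sample D: 0.13 × 0.54 = 0.0702
  reference sample E: 0.15 × 0.25 = 0.0375
Normalizing constant Z = 0.1443 + 0.0184 + 0.0888 + 0.0702 + 0.0375 = 0.3592.
P(reference sample E | evidence) = 0.0375 / 0.3592 ≈ 0.104.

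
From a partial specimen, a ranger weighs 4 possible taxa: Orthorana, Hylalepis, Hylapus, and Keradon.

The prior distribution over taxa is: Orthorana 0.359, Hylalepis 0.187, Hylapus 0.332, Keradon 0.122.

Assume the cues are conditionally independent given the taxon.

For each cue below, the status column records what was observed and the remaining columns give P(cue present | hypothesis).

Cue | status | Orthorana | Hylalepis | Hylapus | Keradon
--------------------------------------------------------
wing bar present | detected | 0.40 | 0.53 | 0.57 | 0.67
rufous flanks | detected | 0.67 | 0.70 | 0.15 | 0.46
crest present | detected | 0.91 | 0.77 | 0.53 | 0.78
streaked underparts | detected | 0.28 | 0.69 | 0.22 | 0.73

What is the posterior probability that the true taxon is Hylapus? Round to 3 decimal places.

For each hypothesis, the unnormalized posterior weight is prior × product of the cue likelihoods:
  Orthorana: 0.359 × 0.40 × 0.67 × 0.91 × 0.28 = 0.024515
  Hylalepis: 0.187 × 0.53 × 0.70 × 0.77 × 0.69 = 0.03686
  Hylapus: 0.332 × 0.57 × 0.15 × 0.53 × 0.22 = 0.0033098
  Keradon: 0.122 × 0.67 × 0.46 × 0.78 × 0.73 = 0.02141
Marginal likelihood of the evidence = 0.086094.
P(Hylapus | evidence) = 0.0033098 / 0.086094 ≈ 0.038.

0.038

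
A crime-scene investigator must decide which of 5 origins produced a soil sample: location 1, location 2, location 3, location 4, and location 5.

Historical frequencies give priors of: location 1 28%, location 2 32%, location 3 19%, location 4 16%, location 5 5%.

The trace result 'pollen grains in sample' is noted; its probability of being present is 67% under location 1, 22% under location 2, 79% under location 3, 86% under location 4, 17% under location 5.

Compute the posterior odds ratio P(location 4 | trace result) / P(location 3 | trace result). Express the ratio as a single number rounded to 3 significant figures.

0.917

Unnormalized posterior weight (prior times the trace result likelihood) for each of the two hypotheses:
  location 4: 0.16 × 0.86 = 0.1376
  location 3: 0.19 × 0.79 = 0.1501
Odds(location 4 : location 3) = 0.1376 / 0.1501 ≈ 0.917.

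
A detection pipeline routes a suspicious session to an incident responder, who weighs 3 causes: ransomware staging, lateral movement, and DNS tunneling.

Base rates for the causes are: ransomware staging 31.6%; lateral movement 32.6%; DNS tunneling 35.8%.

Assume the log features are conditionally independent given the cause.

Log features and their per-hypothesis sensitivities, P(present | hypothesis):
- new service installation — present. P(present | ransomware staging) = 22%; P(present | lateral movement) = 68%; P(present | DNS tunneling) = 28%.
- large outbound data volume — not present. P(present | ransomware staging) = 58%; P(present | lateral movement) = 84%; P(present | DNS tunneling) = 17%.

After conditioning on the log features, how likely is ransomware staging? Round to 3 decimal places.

0.197

Multiply each prior by the joint likelihood of the log feature pattern (using 1 − P(present | H) for each absent log feature):
  ransomware staging: 0.316 × 0.22 × (1 − 0.58) = 0.029198
  lateral movement: 0.326 × 0.68 × (1 − 0.84) = 0.035469
  DNS tunneling: 0.358 × 0.28 × (1 − 0.17) = 0.083199
The unnormalized weights sum to 0.14787.
P(ransomware staging | evidence) = 0.029198 / 0.14787 ≈ 0.197.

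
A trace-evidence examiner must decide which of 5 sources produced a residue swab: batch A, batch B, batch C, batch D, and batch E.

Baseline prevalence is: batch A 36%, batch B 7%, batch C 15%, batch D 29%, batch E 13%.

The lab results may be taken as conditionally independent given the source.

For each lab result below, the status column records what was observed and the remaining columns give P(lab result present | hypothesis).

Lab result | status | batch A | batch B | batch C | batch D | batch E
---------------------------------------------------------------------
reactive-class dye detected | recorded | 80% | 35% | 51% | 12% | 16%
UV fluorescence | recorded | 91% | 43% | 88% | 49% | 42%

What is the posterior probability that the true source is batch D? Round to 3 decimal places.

0.047

For each hypothesis, the unnormalized posterior weight is prior × product of the lab result likelihoods:
  batch A: 0.36 × 0.80 × 0.91 = 0.26208
  batch B: 0.07 × 0.35 × 0.43 = 0.010535
  batch C: 0.15 × 0.51 × 0.88 = 0.06732
  batch D: 0.29 × 0.12 × 0.49 = 0.017052
  batch E: 0.13 × 0.16 × 0.42 = 0.008736
Normalizing constant Z = 0.26208 + 0.010535 + 0.06732 + 0.017052 + 0.008736 = 0.36572.
P(batch D | evidence) = 0.017052 / 0.36572 ≈ 0.047.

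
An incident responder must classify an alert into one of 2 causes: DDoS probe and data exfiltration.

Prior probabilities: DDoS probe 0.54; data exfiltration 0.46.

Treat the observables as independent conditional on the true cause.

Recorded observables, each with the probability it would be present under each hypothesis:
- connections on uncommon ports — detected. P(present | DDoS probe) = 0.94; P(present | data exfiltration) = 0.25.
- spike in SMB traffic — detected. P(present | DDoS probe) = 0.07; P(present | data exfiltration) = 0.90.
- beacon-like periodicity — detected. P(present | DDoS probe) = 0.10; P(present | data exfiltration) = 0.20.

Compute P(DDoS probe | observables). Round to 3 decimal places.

For each hypothesis, the unnormalized posterior weight is prior × product of the observable likelihoods:
  DDoS probe: 0.54 × 0.94 × 0.07 × 0.10 = 0.0035532
  data exfiltration: 0.46 × 0.25 × 0.90 × 0.20 = 0.0207
Normalizing constant Z = 0.0035532 + 0.0207 = 0.024253.
P(DDoS probe | evidence) = 0.0035532 / 0.024253 ≈ 0.147.

0.147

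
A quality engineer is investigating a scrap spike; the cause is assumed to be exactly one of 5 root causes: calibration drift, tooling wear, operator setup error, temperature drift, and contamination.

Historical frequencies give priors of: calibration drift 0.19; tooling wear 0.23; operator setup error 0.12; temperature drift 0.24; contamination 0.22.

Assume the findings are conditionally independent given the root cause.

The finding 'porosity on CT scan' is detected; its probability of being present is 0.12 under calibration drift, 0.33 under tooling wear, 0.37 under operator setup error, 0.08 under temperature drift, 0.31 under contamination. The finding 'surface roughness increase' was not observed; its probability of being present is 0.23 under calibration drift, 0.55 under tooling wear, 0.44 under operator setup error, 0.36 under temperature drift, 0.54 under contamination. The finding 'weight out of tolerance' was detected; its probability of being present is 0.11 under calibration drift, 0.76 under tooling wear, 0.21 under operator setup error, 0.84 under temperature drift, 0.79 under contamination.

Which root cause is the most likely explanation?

tooling wear

For each hypothesis, the unnormalized posterior weight is prior × product of the finding likelihoods (using 1 − P(present | H) for each absent finding):
  calibration drift: 0.19 × 0.12 × (1 − 0.23) × 0.11 = 0.0019312
  tooling wear: 0.23 × 0.33 × (1 − 0.55) × 0.76 = 0.025958
  operator setup error: 0.12 × 0.37 × (1 − 0.44) × 0.21 = 0.0052214
  temperature drift: 0.24 × 0.08 × (1 − 0.36) × 0.84 = 0.010322
  contamination: 0.22 × 0.31 × (1 − 0.54) × 0.79 = 0.024784
Marginal likelihood of the evidence = 0.068216.
P(calibration drift | evidence) ≈ 0.0019312 / 0.068216 ≈ 0.028
P(tooling wear | evidence) ≈ 0.025958 / 0.068216 ≈ 0.381
P(operator setup error | evidence) ≈ 0.0052214 / 0.068216 ≈ 0.077
P(temperature drift | evidence) ≈ 0.010322 / 0.068216 ≈ 0.151
P(contamination | evidence) ≈ 0.024784 / 0.068216 ≈ 0.363
The largest is 0.381, so tooling wear is most probable.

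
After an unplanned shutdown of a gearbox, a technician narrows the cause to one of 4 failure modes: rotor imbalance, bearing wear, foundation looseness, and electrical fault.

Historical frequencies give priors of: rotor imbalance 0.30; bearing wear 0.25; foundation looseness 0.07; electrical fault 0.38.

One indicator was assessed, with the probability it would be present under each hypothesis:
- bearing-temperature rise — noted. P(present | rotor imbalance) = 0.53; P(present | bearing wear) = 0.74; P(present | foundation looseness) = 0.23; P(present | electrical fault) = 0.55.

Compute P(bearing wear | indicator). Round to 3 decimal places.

Multiply each prior by the likelihood of the indicator:
  rotor imbalance: 0.30 × 0.53 = 0.159
  bearing wear: 0.25 × 0.74 = 0.185
  foundation looseness: 0.07 × 0.23 = 0.0161
  electrical fault: 0.38 × 0.55 = 0.209
Normalizing constant Z = 0.159 + 0.185 + 0.0161 + 0.209 = 0.5691.
P(bearing wear | evidence) = 0.185 / 0.5691 ≈ 0.325.

0.325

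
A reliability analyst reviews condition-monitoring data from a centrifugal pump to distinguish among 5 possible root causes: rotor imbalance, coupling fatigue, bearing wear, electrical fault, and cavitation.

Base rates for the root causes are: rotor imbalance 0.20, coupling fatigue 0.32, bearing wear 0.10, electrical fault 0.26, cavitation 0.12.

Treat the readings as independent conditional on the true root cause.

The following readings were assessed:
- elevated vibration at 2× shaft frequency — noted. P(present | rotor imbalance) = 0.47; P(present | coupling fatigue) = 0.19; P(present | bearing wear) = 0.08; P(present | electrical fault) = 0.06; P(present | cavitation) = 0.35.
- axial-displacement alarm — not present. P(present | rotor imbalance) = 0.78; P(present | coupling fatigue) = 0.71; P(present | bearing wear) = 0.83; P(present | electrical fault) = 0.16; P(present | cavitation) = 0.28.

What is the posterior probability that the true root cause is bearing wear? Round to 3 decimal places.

0.016

For each hypothesis, the unnormalized posterior weight is prior × product of the reading likelihoods (using 1 − P(present | H) for each absent reading):
  rotor imbalance: 0.20 × 0.47 × (1 − 0.78) = 0.02068
  coupling fatigue: 0.32 × 0.19 × (1 − 0.71) = 0.017632
  bearing wear: 0.10 × 0.08 × (1 − 0.83) = 0.00136
  electrical fault: 0.26 × 0.06 × (1 − 0.16) = 0.013104
  cavitation: 0.12 × 0.35 × (1 − 0.28) = 0.03024
Normalizing constant Z = 0.02068 + 0.017632 + 0.00136 + 0.013104 + 0.03024 = 0.083016.
P(bearing wear | evidence) = 0.00136 / 0.083016 ≈ 0.016.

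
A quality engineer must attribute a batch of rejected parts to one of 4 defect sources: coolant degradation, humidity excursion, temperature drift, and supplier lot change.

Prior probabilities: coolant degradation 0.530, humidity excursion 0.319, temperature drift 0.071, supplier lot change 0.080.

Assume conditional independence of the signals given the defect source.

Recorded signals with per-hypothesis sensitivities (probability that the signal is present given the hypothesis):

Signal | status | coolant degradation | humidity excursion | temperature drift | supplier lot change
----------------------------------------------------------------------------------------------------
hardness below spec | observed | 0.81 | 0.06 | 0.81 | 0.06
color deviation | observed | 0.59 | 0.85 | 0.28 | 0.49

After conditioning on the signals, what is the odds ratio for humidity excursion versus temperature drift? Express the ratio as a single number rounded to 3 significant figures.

The normalizing constant cancels in an odds ratio, so compute prior × likelihood for the two hypotheses only:
  humidity excursion: 0.319 × 0.06 × 0.85 = 0.016269
  temperature drift: 0.071 × 0.81 × 0.28 = 0.016103
Odds(humidity excursion : temperature drift) = 0.016269 / 0.016103 ≈ 1.01.

1.01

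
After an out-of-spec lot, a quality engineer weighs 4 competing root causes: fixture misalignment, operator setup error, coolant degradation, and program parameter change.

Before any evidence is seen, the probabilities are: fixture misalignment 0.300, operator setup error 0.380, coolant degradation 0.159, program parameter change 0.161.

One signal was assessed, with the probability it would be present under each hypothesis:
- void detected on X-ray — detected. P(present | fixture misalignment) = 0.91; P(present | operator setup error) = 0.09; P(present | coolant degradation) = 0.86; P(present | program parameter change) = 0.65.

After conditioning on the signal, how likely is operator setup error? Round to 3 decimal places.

0.062

For each hypothesis, the unnormalized posterior weight is prior × likelihood:
  fixture misalignment: 0.300 × 0.91 = 0.273
  operator setup error: 0.380 × 0.09 = 0.0342
  coolant degradation: 0.159 × 0.86 = 0.13674
  program parameter change: 0.161 × 0.65 = 0.10465
Marginal likelihood of the evidence = 0.54859.
P(operator setup error | evidence) = 0.0342 / 0.54859 ≈ 0.062.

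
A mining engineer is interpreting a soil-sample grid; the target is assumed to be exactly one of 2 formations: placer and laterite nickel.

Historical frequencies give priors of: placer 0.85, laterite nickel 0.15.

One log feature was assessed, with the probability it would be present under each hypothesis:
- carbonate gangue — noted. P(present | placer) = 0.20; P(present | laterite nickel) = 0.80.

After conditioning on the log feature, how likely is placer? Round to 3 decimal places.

Multiply each prior by the likelihood of the log feature:
  placer: 0.85 × 0.20 = 0.17
  laterite nickel: 0.15 × 0.80 = 0.12
The unnormalized weights sum to 0.29.
P(placer | evidence) = 0.17 / 0.29 ≈ 0.586.

0.586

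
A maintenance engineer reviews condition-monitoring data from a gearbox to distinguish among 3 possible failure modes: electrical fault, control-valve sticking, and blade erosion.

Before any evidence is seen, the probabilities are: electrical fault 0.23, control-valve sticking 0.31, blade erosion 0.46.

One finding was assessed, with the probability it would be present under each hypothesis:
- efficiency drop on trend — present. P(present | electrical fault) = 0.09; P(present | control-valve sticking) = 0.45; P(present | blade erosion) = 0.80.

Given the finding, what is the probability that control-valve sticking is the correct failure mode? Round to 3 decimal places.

0.264

Multiply each prior by the likelihood of the finding:
  electrical fault: 0.23 × 0.09 = 0.0207
  control-valve sticking: 0.31 × 0.45 = 0.1395
  blade erosion: 0.46 × 0.80 = 0.368
The unnormalized weights sum to 0.5282.
P(control-valve sticking | evidence) = 0.1395 / 0.5282 ≈ 0.264.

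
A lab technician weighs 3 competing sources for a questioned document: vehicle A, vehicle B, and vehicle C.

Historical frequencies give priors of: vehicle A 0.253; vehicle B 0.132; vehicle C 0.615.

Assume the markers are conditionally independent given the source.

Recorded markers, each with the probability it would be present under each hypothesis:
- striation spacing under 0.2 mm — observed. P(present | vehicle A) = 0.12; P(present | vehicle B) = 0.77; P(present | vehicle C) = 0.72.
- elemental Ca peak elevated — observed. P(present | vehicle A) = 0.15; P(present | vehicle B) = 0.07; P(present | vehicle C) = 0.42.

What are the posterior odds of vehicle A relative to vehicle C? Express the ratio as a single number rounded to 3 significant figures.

0.0245

The normalizing constant cancels in an odds ratio, so compute prior × likelihood for the two hypotheses only:
  vehicle A: 0.253 × 0.12 × 0.15 = 0.004554
  vehicle C: 0.615 × 0.72 × 0.42 = 0.18598
Posterior odds = 0.004554 / 0.18598 ≈ 0.0245.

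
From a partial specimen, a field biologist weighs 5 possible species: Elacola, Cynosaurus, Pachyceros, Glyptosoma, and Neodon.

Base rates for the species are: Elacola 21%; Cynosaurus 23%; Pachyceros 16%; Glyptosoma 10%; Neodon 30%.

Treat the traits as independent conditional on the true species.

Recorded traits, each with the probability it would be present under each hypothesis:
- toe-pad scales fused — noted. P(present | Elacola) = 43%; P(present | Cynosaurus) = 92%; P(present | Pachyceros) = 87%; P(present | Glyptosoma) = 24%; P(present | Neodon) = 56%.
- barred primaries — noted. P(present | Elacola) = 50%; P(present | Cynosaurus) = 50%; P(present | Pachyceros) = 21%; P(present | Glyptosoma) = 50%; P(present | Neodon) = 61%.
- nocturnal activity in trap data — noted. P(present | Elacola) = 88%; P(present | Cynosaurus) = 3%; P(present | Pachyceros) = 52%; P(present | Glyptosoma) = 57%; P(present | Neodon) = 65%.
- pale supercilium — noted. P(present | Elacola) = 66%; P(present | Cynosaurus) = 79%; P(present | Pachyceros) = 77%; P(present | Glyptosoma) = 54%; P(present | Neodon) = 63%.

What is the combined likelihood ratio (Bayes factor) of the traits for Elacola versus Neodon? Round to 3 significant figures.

0.893

Take the product of per-trait likelihoods under each hypothesis, then divide.
  Elacola: 0.43 × 0.50 × 0.88 × 0.66 = 0.12487
  Neodon: 0.56 × 0.61 × 0.65 × 0.63 = 0.13989
Bayes factor = 0.12487 / 0.13989 ≈ 0.893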